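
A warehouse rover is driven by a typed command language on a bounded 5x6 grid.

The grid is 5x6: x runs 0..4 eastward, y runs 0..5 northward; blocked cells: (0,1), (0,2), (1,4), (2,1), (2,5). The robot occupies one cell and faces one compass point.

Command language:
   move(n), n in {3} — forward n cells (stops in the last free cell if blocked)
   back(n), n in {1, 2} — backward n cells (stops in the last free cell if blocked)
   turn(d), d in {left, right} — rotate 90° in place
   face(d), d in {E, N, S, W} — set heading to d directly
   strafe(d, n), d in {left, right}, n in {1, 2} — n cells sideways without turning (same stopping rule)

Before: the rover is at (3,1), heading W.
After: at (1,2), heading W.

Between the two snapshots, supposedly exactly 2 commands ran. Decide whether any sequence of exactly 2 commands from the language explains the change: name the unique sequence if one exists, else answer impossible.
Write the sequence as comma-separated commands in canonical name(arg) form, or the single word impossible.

key: still facing W at the end — nothing in the sequence rotates
initial: at (3,1), heading W
step 1 (strafe(right, 1)): at (3,2), heading W
step 2 (move(3)): at (1,2), heading W
uniquely the one of 169 2-step routes that fits.

strafe(right, 1), move(3)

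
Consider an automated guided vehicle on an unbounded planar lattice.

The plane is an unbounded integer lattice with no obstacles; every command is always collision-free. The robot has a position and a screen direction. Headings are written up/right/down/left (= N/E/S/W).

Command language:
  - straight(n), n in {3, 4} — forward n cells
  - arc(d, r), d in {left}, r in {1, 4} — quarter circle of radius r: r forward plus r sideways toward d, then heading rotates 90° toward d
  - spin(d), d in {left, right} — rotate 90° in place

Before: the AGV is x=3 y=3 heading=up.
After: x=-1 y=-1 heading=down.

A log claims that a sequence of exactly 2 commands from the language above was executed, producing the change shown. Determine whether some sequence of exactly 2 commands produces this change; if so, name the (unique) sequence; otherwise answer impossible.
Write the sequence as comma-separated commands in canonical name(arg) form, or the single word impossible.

spin(left), arc(left, 4)

key: running arc(left, 4) before spin(left) would end elsewhere — order is forced
from: x=3 y=3 heading=up
[1] after spin(left): x=3 y=3 heading=left
[2] after arc(left, 4): x=-1 y=-1 heading=down
no other 2-command option fits: unique.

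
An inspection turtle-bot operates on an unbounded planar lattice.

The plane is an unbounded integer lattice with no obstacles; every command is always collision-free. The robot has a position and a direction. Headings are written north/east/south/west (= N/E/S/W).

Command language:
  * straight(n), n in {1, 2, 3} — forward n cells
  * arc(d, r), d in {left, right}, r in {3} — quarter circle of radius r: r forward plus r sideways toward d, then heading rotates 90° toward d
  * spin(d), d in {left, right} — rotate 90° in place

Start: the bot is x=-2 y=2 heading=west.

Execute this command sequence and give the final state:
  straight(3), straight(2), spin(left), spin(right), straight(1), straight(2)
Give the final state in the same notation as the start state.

from: x=-2 y=2 heading=west
step 1 (straight(3)): x=-5 y=2 heading=west
step 2 (straight(2)): x=-7 y=2 heading=west
step 3 (spin(left)): x=-7 y=2 heading=south
step 4 (spin(right)): x=-7 y=2 heading=west
step 5 (straight(1)): x=-8 y=2 heading=west
step 6 (straight(2)): x=-10 y=2 heading=west

x=-10 y=2 heading=west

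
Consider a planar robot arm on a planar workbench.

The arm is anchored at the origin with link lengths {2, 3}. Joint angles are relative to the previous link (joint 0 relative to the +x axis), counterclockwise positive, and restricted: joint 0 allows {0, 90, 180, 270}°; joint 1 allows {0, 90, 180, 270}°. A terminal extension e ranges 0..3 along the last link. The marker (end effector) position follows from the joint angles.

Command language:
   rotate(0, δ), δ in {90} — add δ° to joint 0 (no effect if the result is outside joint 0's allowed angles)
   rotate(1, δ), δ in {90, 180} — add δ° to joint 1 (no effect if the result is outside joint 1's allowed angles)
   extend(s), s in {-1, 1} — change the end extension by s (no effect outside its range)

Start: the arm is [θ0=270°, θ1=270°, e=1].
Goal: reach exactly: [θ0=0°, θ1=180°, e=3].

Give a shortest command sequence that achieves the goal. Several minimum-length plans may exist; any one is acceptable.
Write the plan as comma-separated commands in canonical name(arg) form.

t0: [θ0=270°, θ1=270°, e=1]
1. extend(1) → [θ0=270°, θ1=270°, e=2]
2. extend(1) → [θ0=270°, θ1=270°, e=3]
3. rotate(1, 180) → [θ0=270°, θ1=90°, e=3]
4. rotate(0, 90) → [θ0=0°, θ1=90°, e=3]
5. rotate(1, 90) → [θ0=0°, θ1=180°, e=3]
minimal: 5 command(s), checked below 5.

extend(1), extend(1), rotate(1, 180), rotate(0, 90), rotate(1, 90)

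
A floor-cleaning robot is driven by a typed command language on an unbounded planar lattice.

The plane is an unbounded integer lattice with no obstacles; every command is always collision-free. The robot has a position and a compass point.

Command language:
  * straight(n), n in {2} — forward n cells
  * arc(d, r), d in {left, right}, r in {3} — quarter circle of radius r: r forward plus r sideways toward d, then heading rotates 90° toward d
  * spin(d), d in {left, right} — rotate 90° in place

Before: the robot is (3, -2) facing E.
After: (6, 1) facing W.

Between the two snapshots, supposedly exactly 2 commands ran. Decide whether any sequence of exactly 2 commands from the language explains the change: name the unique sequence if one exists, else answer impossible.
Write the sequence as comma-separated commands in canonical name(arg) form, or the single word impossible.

arc(left, 3), spin(left)

key: running spin(left) before arc(left, 3) would end elsewhere — order is forced
from: (3, -2) facing E
[1] after arc(left, 3): (6, 1) facing N
[2] after spin(left): (6, 1) facing W
uniquely the one of 25 2-step routes that fits.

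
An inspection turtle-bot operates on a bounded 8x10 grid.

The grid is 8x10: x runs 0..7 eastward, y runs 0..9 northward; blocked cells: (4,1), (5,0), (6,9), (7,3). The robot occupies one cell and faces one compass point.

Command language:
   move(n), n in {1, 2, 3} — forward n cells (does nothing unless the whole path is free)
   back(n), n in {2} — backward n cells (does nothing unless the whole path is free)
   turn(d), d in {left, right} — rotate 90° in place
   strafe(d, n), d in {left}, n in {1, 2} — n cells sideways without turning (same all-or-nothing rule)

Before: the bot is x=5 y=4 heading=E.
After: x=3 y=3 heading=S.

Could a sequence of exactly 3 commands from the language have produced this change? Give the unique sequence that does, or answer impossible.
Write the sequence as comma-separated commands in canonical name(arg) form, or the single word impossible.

key: position moved to (3,3) AND the heading swung to S — translation plus rotation needed
initial: x=5 y=4 heading=E
t=1 back(2) ⇒ x=3 y=4 heading=E
t=2 turn(right) ⇒ x=3 y=4 heading=S
t=3 move(1) ⇒ x=3 y=3 heading=S
no rival 3-sequence matches.

back(2), turn(right), move(1)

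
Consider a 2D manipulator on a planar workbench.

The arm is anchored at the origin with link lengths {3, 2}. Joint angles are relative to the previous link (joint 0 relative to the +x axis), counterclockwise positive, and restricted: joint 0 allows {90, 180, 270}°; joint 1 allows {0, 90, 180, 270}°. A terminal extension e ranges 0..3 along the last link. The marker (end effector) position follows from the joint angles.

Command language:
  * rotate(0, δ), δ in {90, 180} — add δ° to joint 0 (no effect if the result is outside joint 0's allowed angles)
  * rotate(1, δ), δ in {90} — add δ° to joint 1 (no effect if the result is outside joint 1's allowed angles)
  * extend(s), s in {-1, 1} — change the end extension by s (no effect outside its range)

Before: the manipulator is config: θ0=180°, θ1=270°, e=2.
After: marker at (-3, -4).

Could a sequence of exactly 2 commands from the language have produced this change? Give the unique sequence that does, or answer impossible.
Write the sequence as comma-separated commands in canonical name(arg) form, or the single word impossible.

rotate(1, 90), rotate(1, 90)

begin: config: θ0=180°, θ1=270°, e=2
1. rotate(1, 90) → config: θ0=180°, θ1=0°, e=2
2. rotate(1, 90) → config: θ0=180°, θ1=90°, e=2
uniquely the one of 25 2-step routes that fits.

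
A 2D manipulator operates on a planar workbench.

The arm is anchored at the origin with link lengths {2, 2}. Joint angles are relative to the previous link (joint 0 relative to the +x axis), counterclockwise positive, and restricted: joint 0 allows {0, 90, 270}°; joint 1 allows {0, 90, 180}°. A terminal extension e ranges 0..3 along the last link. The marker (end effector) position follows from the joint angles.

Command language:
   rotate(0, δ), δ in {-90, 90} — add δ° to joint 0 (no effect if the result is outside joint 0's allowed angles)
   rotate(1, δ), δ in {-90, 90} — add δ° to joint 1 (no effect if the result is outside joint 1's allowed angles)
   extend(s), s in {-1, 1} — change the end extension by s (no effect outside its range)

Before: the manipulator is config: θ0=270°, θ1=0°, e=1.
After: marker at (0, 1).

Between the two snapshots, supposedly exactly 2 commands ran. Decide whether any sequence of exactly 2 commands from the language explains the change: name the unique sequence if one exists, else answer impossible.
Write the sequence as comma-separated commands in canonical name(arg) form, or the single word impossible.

t0: config: θ0=270°, θ1=0°, e=1
t=1 rotate(1, 90) ⇒ config: θ0=270°, θ1=90°, e=1
t=2 rotate(1, 90) ⇒ config: θ0=270°, θ1=180°, e=1
uniquely the one of 36 2-step routes that fits.

rotate(1, 90), rotate(1, 90)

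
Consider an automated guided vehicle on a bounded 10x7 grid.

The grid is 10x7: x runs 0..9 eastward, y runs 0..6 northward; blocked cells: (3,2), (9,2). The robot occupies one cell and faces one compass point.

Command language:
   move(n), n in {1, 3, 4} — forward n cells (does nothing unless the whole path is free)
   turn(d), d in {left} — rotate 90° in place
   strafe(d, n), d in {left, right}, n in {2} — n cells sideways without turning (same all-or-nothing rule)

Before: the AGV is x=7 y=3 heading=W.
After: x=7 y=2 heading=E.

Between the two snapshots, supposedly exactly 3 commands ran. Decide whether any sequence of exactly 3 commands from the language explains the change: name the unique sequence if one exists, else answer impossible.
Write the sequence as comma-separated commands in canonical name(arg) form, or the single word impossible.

key: position moved to (7,2) AND the heading swung to E — translation plus rotation needed
initial: x=7 y=3 heading=W
t=1 turn(left) ⇒ x=7 y=3 heading=S
t=2 move(1) ⇒ x=7 y=2 heading=S
t=3 turn(left) ⇒ x=7 y=2 heading=E
no rival 3-sequence matches.

turn(left), move(1), turn(left)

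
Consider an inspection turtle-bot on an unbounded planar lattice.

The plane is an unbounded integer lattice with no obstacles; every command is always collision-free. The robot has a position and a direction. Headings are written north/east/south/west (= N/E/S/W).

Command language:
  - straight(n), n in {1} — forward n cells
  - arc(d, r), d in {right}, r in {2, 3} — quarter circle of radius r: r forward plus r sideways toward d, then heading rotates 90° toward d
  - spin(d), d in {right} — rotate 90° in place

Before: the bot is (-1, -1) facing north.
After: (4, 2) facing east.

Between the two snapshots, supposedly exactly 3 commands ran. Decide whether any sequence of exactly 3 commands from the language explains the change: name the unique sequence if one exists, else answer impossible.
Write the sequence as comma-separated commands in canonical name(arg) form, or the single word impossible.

arc(right, 3), straight(1), straight(1)

key: order matters: swapping arc(right, 3) and straight(1) lands elsewhere
t0: (-1, -1) facing north
[1] after arc(right, 3): (2, 2) facing east
[2] after straight(1): (3, 2) facing east
[3] after straight(1): (4, 2) facing east
uniquely the one of 64 3-step routes that fits.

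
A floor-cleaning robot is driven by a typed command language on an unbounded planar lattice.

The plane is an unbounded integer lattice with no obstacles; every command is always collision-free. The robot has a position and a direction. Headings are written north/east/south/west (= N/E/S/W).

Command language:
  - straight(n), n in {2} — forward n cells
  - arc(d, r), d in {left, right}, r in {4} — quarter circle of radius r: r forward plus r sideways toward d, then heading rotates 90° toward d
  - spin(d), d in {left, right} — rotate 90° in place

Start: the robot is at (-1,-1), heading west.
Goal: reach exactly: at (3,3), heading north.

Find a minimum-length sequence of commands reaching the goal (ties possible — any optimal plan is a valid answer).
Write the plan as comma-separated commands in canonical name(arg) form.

start: at (-1,-1), heading west
t=1 spin(left) ⇒ at (-1,-1), heading south
t=2 spin(left) ⇒ at (-1,-1), heading east
t=3 arc(left, 4) ⇒ at (3,3), heading north
no 2-step plan works, so 3 is optimal.

spin(left), spin(left), arc(left, 4)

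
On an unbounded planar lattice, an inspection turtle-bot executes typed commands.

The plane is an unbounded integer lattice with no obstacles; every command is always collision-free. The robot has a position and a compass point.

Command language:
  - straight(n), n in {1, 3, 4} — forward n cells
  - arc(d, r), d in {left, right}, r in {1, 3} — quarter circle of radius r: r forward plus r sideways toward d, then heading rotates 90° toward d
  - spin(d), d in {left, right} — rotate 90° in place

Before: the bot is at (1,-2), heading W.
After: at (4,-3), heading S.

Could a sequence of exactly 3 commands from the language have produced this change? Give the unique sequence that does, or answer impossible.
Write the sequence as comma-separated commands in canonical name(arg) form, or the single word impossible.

arc(right, 1), arc(right, 1), arc(right, 3)

key: cell and facing (now S) both changed — the 3 commands mix motion and turning
t0: at (1,-2), heading W
1. arc(right, 1) → at (0,-1), heading N
2. arc(right, 1) → at (1,0), heading E
3. arc(right, 3) → at (4,-3), heading S
no other 3-command option fits: unique.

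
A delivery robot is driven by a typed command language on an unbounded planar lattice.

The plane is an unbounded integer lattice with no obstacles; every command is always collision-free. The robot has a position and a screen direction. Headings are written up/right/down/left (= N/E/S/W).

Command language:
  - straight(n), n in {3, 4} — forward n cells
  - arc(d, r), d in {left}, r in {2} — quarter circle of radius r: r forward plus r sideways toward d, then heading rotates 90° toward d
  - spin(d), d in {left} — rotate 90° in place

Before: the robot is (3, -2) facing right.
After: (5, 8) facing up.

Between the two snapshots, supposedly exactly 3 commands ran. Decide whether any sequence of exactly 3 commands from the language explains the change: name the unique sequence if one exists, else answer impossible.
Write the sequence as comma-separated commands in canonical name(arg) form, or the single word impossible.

key: cell and facing (now N) both changed — the 3 commands mix motion and turning
t0: (3, -2) facing right
t=1 arc(left, 2) ⇒ (5, 0) facing up
t=2 straight(4) ⇒ (5, 4) facing up
t=3 straight(4) ⇒ (5, 8) facing up
uniquely the one of 64 3-step routes that fits.

arc(left, 2), straight(4), straight(4)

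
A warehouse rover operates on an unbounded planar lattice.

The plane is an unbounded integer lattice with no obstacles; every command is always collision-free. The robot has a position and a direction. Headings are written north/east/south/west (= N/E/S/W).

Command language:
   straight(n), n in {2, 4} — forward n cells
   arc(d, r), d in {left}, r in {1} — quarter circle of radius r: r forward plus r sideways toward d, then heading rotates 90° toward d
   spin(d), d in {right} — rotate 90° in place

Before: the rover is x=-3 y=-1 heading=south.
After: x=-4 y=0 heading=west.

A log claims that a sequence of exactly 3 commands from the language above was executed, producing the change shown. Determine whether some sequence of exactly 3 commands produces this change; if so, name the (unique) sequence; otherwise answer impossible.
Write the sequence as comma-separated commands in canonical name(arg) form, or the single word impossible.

spin(right), spin(right), arc(left, 1)

key: order matters: swapping spin(right) and arc(left, 1) lands elsewhere
start: x=-3 y=-1 heading=south
t=1 spin(right) ⇒ x=-3 y=-1 heading=west
t=2 spin(right) ⇒ x=-3 y=-1 heading=north
t=3 arc(left, 1) ⇒ x=-4 y=0 heading=west
no other 3-command option fits: unique.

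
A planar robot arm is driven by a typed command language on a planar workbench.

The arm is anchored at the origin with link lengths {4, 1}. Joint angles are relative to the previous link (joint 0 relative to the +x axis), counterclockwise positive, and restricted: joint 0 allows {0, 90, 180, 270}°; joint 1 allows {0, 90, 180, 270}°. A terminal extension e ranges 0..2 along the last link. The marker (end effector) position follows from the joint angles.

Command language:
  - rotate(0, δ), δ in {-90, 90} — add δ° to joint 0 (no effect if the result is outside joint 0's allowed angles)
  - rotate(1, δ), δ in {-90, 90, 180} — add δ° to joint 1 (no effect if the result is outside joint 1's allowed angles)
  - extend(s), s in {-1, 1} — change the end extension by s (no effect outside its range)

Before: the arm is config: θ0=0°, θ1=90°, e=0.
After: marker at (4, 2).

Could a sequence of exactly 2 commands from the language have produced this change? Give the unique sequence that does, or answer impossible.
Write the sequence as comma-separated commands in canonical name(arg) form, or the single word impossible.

extend(-1), extend(1)

key: running extend(1) before extend(-1) would end elsewhere — order is forced
initial: config: θ0=0°, θ1=90°, e=0
[1] after extend(-1): config: θ0=0°, θ1=90°, e=0
[2] after extend(1): config: θ0=0°, θ1=90°, e=1
all 49 alternatives checked — unique.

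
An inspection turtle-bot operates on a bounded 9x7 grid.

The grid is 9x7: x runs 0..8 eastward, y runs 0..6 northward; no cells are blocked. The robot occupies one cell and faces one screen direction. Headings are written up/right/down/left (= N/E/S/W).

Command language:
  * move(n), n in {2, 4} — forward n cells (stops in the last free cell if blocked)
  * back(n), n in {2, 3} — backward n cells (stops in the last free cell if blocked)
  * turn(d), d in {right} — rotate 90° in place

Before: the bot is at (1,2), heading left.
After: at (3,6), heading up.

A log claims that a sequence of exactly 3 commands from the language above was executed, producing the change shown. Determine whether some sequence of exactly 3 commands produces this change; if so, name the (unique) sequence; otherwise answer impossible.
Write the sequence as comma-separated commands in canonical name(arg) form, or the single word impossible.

key: order matters: swapping back(2) and move(4) lands elsewhere
begin: at (1,2), heading left
t=1 back(2) ⇒ at (3,2), heading left
t=2 turn(right) ⇒ at (3,2), heading up
t=3 move(4) ⇒ at (3,6), heading up
no other 3-command option fits: unique.

back(2), turn(right), move(4)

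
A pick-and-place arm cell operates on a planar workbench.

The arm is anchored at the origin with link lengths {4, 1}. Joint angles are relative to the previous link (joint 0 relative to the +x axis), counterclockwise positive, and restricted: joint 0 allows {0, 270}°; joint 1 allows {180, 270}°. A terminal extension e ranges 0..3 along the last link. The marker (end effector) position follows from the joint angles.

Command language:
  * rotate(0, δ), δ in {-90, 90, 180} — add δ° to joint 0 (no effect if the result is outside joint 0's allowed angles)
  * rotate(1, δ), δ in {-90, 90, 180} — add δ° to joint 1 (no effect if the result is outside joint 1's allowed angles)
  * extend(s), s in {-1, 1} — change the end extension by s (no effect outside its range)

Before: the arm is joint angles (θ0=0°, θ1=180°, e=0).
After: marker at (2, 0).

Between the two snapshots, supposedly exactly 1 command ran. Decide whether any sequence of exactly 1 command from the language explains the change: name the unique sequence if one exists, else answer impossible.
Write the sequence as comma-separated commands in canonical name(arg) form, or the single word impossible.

from: joint angles (θ0=0°, θ1=180°, e=0)
t=1 extend(1) ⇒ joint angles (θ0=0°, θ1=180°, e=1)
no other 1-command option fits: unique.

extend(1)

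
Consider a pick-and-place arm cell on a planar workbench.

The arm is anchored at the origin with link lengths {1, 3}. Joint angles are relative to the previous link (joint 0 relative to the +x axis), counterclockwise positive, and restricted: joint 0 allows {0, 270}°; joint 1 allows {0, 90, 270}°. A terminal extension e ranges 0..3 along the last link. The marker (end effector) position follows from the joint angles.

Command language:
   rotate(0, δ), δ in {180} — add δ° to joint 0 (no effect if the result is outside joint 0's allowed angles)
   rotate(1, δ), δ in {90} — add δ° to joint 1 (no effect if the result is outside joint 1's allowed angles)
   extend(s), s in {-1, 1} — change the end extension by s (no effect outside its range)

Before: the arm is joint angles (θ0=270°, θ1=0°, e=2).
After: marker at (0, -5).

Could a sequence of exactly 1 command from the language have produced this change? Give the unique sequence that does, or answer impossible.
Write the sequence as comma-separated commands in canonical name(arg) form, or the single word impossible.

initial: joint angles (θ0=270°, θ1=0°, e=2)
t=1 extend(-1) ⇒ joint angles (θ0=270°, θ1=0°, e=1)
no other 1-command option fits: unique.

extend(-1)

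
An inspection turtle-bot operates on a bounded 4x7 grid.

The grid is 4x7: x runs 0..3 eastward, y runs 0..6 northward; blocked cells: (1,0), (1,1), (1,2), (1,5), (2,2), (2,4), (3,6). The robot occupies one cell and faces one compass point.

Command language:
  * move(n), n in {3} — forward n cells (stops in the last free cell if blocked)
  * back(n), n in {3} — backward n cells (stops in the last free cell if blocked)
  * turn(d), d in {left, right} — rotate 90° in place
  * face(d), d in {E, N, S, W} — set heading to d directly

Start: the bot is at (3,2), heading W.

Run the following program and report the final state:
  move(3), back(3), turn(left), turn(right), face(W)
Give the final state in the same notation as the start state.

at (3,2), heading W

begin: at (3,2), heading W
[1] after move(3): at (3,2), heading W
[2] after back(3): at (3,2), heading W
[3] after turn(left): at (3,2), heading S
[4] after turn(right): at (3,2), heading W
[5] after face(W): at (3,2), heading W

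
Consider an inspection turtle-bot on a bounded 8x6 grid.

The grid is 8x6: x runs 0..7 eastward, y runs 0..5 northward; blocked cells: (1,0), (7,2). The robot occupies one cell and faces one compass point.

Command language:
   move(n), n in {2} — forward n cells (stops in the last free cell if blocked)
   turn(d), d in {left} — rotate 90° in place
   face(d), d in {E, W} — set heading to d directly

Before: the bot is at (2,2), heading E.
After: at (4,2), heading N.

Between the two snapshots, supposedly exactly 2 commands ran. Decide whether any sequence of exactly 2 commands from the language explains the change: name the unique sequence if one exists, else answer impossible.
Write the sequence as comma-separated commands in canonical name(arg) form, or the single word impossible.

move(2), turn(left)

key: position moved to (4,2) AND the heading swung to N — translation plus rotation needed
from: at (2,2), heading E
step 1 (move(2)): at (4,2), heading E
step 2 (turn(left)): at (4,2), heading N
no other 2-command option fits: unique.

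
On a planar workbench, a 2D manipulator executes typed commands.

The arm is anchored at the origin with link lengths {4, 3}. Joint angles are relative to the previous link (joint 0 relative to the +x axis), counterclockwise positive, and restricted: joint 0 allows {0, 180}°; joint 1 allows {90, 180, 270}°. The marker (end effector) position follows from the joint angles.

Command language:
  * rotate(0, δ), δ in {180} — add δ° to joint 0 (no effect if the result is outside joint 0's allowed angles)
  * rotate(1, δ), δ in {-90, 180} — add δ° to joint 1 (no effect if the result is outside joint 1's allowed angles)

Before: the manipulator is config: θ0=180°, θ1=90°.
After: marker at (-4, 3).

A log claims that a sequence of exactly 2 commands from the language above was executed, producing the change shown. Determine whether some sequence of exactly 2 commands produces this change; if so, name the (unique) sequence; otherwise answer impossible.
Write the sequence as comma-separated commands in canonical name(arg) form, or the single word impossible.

key: running rotate(1, 180) before rotate(1, -90) would end elsewhere — order is forced
from: config: θ0=180°, θ1=90°
1. rotate(1, -90) → config: θ0=180°, θ1=90°
2. rotate(1, 180) → config: θ0=180°, θ1=270°
no rival 2-sequence matches.

rotate(1, -90), rotate(1, 180)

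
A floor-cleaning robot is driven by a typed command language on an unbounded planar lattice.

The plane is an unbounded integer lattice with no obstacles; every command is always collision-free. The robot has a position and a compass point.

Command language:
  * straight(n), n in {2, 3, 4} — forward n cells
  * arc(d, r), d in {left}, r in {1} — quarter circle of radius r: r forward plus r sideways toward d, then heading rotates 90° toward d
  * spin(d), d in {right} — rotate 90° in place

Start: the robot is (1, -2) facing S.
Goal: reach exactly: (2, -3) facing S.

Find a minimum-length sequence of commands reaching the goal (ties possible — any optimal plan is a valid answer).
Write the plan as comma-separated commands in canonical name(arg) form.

from: (1, -2) facing S
[1] after arc(left, 1): (2, -3) facing E
[2] after spin(right): (2, -3) facing S
minimal: 2 command(s), checked below 2.

arc(left, 1), spin(right)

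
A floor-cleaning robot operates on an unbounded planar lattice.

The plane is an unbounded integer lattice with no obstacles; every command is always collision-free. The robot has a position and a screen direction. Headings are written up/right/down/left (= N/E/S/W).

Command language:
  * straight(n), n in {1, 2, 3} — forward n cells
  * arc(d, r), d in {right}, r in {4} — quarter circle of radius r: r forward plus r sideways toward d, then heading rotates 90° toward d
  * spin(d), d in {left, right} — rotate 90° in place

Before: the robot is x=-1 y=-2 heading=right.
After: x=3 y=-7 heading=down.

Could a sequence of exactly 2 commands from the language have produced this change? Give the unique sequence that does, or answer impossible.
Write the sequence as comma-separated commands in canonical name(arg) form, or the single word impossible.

key: running straight(1) before arc(right, 4) would end elsewhere — order is forced
begin: x=-1 y=-2 heading=right
1. arc(right, 4) → x=3 y=-6 heading=down
2. straight(1) → x=3 y=-7 heading=down
no other 2-command option fits: unique.

arc(right, 4), straight(1)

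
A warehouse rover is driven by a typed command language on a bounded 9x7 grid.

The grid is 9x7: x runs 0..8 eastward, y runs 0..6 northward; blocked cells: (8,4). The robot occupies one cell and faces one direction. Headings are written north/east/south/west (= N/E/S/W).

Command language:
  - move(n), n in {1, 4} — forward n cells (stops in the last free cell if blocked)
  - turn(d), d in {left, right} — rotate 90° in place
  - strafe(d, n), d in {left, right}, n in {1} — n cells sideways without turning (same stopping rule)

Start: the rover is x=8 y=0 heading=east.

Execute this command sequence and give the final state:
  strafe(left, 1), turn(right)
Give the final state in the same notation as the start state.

from: x=8 y=0 heading=east
step 1 (strafe(left, 1)): x=8 y=1 heading=east
step 2 (turn(right)): x=8 y=1 heading=south

x=8 y=1 heading=south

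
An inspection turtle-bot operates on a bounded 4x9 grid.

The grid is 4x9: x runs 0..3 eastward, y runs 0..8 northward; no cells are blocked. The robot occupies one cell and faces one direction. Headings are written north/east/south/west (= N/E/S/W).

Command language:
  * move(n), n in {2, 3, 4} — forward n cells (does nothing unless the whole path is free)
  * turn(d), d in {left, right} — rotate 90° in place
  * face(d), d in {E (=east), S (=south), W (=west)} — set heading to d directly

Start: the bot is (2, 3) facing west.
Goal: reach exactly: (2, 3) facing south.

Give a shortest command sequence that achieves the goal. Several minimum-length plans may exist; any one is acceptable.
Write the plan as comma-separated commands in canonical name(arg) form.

turn(left)

from: (2, 3) facing west
[1] after turn(left): (2, 3) facing south
nothing shorter than 1 reaches the goal.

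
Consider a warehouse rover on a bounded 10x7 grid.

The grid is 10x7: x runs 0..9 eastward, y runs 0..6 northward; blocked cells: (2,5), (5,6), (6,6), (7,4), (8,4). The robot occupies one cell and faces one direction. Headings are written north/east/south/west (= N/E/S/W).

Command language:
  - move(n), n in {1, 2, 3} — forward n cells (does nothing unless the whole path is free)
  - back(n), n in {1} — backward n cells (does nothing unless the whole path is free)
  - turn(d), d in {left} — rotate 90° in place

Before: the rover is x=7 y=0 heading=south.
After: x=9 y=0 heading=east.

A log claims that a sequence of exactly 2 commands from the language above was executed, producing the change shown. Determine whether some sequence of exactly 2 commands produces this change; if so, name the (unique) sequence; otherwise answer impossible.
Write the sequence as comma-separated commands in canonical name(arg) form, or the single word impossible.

turn(left), move(2)

key: order matters: swapping turn(left) and move(2) lands elsewhere
initial: x=7 y=0 heading=south
[1] after turn(left): x=7 y=0 heading=east
[2] after move(2): x=9 y=0 heading=east
no other 2-command option fits: unique.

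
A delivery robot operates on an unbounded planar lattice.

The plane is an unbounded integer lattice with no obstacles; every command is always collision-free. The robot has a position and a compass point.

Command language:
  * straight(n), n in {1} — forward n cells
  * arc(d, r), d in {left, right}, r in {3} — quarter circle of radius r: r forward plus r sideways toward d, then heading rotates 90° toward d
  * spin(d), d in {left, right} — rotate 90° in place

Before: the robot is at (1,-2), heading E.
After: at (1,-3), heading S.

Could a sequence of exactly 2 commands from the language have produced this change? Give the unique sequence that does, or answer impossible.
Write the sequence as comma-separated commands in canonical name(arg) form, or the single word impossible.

spin(right), straight(1)

key: cell and facing (now S) both changed — the 2 commands mix motion and turning
begin: at (1,-2), heading E
step 1 (spin(right)): at (1,-2), heading S
step 2 (straight(1)): at (1,-3), heading S
no rival 2-sequence matches.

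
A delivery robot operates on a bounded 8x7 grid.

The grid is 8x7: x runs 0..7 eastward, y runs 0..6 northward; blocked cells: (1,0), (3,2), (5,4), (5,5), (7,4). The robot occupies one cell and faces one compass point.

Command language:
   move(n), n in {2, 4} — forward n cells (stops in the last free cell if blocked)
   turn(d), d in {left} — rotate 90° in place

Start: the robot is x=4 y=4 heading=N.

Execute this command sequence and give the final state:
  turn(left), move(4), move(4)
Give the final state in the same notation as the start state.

from: x=4 y=4 heading=N
[1] after turn(left): x=4 y=4 heading=W
[2] after move(4): x=0 y=4 heading=W
[3] after move(4): x=0 y=4 heading=W

x=0 y=4 heading=W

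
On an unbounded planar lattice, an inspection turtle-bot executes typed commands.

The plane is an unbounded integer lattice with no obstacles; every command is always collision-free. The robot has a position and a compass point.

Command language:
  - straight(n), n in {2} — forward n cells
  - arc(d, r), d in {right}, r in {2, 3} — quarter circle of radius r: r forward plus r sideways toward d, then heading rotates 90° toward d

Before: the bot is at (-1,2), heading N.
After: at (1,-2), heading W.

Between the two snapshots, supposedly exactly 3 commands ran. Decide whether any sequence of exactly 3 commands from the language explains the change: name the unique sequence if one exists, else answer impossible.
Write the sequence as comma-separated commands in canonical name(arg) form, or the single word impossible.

key: order matters: swapping arc(right, 2) and arc(right, 3) lands elsewhere
start: at (-1,2), heading N
[1] after arc(right, 2): at (1,4), heading E
[2] after arc(right, 3): at (4,1), heading S
[3] after arc(right, 3): at (1,-2), heading W
no other 3-command option fits: unique.

arc(right, 2), arc(right, 3), arc(right, 3)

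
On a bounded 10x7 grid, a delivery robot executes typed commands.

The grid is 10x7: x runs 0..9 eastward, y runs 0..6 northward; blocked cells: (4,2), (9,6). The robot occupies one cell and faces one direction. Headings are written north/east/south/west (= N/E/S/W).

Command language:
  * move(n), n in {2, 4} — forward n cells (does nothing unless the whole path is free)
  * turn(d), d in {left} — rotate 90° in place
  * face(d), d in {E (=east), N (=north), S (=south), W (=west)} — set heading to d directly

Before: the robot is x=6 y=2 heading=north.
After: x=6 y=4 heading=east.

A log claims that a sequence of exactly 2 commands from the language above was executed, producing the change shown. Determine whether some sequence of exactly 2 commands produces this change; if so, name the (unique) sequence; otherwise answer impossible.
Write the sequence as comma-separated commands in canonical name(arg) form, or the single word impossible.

key: running face(E) before move(2) would end elsewhere — order is forced
start: x=6 y=2 heading=north
[1] after move(2): x=6 y=4 heading=north
[2] after face(E): x=6 y=4 heading=east
no rival 2-sequence matches.

move(2), face(E)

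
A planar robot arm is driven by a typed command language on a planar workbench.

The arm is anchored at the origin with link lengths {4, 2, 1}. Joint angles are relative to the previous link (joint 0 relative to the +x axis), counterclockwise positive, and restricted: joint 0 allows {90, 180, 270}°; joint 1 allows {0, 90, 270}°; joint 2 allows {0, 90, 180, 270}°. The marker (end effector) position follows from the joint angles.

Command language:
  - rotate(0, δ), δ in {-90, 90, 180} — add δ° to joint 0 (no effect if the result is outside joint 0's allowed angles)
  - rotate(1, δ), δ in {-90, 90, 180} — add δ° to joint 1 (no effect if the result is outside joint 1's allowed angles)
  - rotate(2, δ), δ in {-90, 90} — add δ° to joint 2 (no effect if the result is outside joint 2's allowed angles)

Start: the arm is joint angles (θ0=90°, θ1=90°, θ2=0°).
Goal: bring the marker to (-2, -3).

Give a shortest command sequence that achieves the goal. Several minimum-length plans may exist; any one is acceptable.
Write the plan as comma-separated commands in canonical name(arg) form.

rotate(1, 180), rotate(0, 180), rotate(2, -90)

start: joint angles (θ0=90°, θ1=90°, θ2=0°)
step 1 (rotate(1, 180)): joint angles (θ0=90°, θ1=270°, θ2=0°)
step 2 (rotate(0, 180)): joint angles (θ0=270°, θ1=270°, θ2=0°)
step 3 (rotate(2, -90)): joint angles (θ0=270°, θ1=270°, θ2=270°)
nothing shorter than 3 reaches the goal.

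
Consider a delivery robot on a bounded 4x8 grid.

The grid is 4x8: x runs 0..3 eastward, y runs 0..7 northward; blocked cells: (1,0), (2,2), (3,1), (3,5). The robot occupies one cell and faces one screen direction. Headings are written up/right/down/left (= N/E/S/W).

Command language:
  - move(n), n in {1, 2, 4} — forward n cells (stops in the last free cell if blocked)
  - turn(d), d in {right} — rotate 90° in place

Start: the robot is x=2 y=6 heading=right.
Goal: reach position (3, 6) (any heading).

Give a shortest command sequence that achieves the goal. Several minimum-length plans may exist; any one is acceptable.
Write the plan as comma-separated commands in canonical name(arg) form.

move(2)

initial: x=2 y=6 heading=right
t=1 move(2) ⇒ x=3 y=6 heading=right
nothing shorter than 1 reaches the goal.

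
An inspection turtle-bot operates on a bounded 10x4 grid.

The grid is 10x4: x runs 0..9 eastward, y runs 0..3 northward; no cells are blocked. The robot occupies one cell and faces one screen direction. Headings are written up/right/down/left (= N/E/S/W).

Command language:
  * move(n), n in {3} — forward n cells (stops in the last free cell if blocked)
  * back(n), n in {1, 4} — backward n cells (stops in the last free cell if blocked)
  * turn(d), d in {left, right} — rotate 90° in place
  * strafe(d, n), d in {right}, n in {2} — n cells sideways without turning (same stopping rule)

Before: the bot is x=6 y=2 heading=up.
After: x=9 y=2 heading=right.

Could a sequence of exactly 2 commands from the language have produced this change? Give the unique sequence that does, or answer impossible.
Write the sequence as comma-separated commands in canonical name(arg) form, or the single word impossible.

turn(right), move(3)

key: position moved to (9,2) AND the heading swung to E — translation plus rotation needed
t0: x=6 y=2 heading=up
[1] after turn(right): x=6 y=2 heading=right
[2] after move(3): x=9 y=2 heading=right
all 36 alternatives checked — unique.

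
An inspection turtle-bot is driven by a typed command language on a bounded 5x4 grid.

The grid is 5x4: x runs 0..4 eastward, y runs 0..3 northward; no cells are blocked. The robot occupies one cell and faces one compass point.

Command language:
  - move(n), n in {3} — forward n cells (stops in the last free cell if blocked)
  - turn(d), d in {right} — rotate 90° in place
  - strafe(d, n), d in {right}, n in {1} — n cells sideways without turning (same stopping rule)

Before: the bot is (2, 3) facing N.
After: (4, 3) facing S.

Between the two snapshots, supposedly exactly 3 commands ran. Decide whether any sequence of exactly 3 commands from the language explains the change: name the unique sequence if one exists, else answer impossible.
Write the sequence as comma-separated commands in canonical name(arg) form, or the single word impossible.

turn(right), move(3), turn(right)

key: cell and facing (now S) both changed — the 3 commands mix motion and turning
start: (2, 3) facing N
t=1 turn(right) ⇒ (2, 3) facing E
t=2 move(3) ⇒ (4, 3) facing E
t=3 turn(right) ⇒ (4, 3) facing S
all 27 alternatives checked — unique.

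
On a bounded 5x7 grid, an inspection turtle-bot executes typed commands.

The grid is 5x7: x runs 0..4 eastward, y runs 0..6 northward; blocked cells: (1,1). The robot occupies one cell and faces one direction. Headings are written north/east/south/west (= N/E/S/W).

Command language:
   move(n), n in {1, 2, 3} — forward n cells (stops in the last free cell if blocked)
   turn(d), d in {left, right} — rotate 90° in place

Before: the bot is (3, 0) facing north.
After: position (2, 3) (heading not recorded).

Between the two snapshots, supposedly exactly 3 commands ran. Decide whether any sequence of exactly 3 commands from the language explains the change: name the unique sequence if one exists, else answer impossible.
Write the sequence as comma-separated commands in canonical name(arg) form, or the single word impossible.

move(3), turn(left), move(1)

key: running move(1) before move(3) would end elsewhere — order is forced
from: (3, 0) facing north
[1] after move(3): (3, 3) facing north
[2] after turn(left): (3, 3) facing west
[3] after move(1): (2, 3) facing west
uniquely the one of 125 3-step routes that fits.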